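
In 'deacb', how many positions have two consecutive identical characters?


Looking for consecutive identical characters in 'deacb':
  pos 0-1: 'd' vs 'e' -> different
  pos 1-2: 'e' vs 'a' -> different
  pos 2-3: 'a' vs 'c' -> different
  pos 3-4: 'c' vs 'b' -> different
Consecutive identical pairs: []
Count: 0

0


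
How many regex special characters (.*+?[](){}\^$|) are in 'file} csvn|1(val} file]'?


Regex special characters are: . * + ? [ ] ( ) { } \ ^ $ |
Scanning 'file} csvn|1(val} file]':
  pos 4: '}' -> SPECIAL
  pos 10: '|' -> SPECIAL
  pos 12: '(' -> SPECIAL
  pos 16: '}' -> SPECIAL
  pos 22: ']' -> SPECIAL
Special chars found: ['}', '|', '(', '}', ']']
Total: 5

5


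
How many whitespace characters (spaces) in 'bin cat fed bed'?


\s matches whitespace characters (spaces, tabs, etc.).
Text: 'bin cat fed bed'
This text has 4 words separated by spaces.
Number of spaces = number of words - 1 = 4 - 1 = 3

3


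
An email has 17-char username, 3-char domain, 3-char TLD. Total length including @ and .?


An email address has format: username@domain.tld
Username length: 17
'@' character: 1
Domain length: 3
'.' character: 1
TLD length: 3
Total = 17 + 1 + 3 + 1 + 3 = 25

25


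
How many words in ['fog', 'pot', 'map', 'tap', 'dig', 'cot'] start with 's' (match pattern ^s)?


Pattern ^s anchors to start of word. Check which words begin with 's':
  'fog' -> no
  'pot' -> no
  'map' -> no
  'tap' -> no
  'dig' -> no
  'cot' -> no
Matching words: []
Count: 0

0


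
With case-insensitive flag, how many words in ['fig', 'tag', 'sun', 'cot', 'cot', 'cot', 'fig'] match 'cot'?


Case-insensitive matching: compare each word's lowercase form to 'cot'.
  'fig' -> lower='fig' -> no
  'tag' -> lower='tag' -> no
  'sun' -> lower='sun' -> no
  'cot' -> lower='cot' -> MATCH
  'cot' -> lower='cot' -> MATCH
  'cot' -> lower='cot' -> MATCH
  'fig' -> lower='fig' -> no
Matches: ['cot', 'cot', 'cot']
Count: 3

3


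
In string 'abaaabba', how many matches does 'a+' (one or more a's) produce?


Pattern 'a+' matches one or more consecutive a's.
String: 'abaaabba'
Scanning for runs of a:
  Match 1: 'a' (length 1)
  Match 2: 'aaa' (length 3)
  Match 3: 'a' (length 1)
Total matches: 3

3


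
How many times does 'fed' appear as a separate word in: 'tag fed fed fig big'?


Scanning each word for exact match 'fed':
  Word 1: 'tag' -> no
  Word 2: 'fed' -> MATCH
  Word 3: 'fed' -> MATCH
  Word 4: 'fig' -> no
  Word 5: 'big' -> no
Total matches: 2

2


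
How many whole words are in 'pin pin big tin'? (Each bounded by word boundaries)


Word boundaries (\b) mark the start/end of each word.
Text: 'pin pin big tin'
Splitting by whitespace:
  Word 1: 'pin'
  Word 2: 'pin'
  Word 3: 'big'
  Word 4: 'tin'
Total whole words: 4

4


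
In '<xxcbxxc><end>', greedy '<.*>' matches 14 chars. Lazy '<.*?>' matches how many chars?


Greedy '<.*>' tries to match as MUCH as possible.
Lazy '<.*?>' tries to match as LITTLE as possible.

String: '<xxcbxxc><end>'
Greedy '<.*>' starts at first '<' and extends to the LAST '>': '<xxcbxxc><end>' (14 chars)
Lazy '<.*?>' starts at first '<' and stops at the FIRST '>': '<xxcbxxc>' (9 chars)

9


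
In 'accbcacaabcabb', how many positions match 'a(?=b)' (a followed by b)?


Lookahead 'a(?=b)' matches 'a' only when followed by 'b'.
String: 'accbcacaabcabb'
Checking each position where char is 'a':
  pos 0: 'a' -> no (next='c')
  pos 5: 'a' -> no (next='c')
  pos 7: 'a' -> no (next='a')
  pos 8: 'a' -> MATCH (next='b')
  pos 11: 'a' -> MATCH (next='b')
Matching positions: [8, 11]
Count: 2

2


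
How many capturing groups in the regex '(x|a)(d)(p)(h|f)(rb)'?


To count capturing groups, count each '(' that starts a group.
Pattern: '(x|a)(d)(p)(h|f)(rb)'
Walking through the pattern:
  Position 0: '(' -> group #1
  Position 5: '(' -> group #2
  Position 8: '(' -> group #3
  Position 11: '(' -> group #4
  Position 16: '(' -> group #5
Total capturing groups: 5

5


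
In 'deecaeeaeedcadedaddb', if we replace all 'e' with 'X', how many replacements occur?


re.sub('e', 'X', text) replaces every occurrence of 'e' with 'X'.
Text: 'deecaeeaeedcadedaddb'
Scanning for 'e':
  pos 1: 'e' -> replacement #1
  pos 2: 'e' -> replacement #2
  pos 5: 'e' -> replacement #3
  pos 6: 'e' -> replacement #4
  pos 8: 'e' -> replacement #5
  pos 9: 'e' -> replacement #6
  pos 14: 'e' -> replacement #7
Total replacements: 7

7


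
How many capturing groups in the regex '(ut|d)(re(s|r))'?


To count capturing groups, count each '(' that starts a group.
Pattern: '(ut|d)(re(s|r))'
Walking through the pattern:
  Position 0: '(' -> group #1
  Position 6: '(' -> group #2
  Position 9: '(' -> group #3
Total capturing groups: 3

3


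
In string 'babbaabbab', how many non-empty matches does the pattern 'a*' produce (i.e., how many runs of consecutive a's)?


Pattern 'a*' matches zero or more a's. We want non-empty runs of consecutive a's.
String: 'babbaabbab'
Walking through the string to find runs of a's:
  Run 1: positions 1-1 -> 'a'
  Run 2: positions 4-5 -> 'aa'
  Run 3: positions 8-8 -> 'a'
Non-empty runs found: ['a', 'aa', 'a']
Count: 3

3


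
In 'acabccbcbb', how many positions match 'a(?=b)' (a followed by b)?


Lookahead 'a(?=b)' matches 'a' only when followed by 'b'.
String: 'acabccbcbb'
Checking each position where char is 'a':
  pos 0: 'a' -> no (next='c')
  pos 2: 'a' -> MATCH (next='b')
Matching positions: [2]
Count: 1

1


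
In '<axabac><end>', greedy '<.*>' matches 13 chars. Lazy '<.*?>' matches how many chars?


Greedy '<.*>' tries to match as MUCH as possible.
Lazy '<.*?>' tries to match as LITTLE as possible.

String: '<axabac><end>'
Greedy '<.*>' starts at first '<' and extends to the LAST '>': '<axabac><end>' (13 chars)
Lazy '<.*?>' starts at first '<' and stops at the FIRST '>': '<axabac>' (8 chars)

8


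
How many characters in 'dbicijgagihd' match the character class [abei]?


Character class [abei] matches any of: {a, b, e, i}
Scanning string 'dbicijgagihd' character by character:
  pos 0: 'd' -> no
  pos 1: 'b' -> MATCH
  pos 2: 'i' -> MATCH
  pos 3: 'c' -> no
  pos 4: 'i' -> MATCH
  pos 5: 'j' -> no
  pos 6: 'g' -> no
  pos 7: 'a' -> MATCH
  pos 8: 'g' -> no
  pos 9: 'i' -> MATCH
  pos 10: 'h' -> no
  pos 11: 'd' -> no
Total matches: 5

5


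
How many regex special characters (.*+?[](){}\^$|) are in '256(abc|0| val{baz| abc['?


Regex special characters are: . * + ? [ ] ( ) { } \ ^ $ |
Scanning '256(abc|0| val{baz| abc[':
  pos 3: '(' -> SPECIAL
  pos 7: '|' -> SPECIAL
  pos 9: '|' -> SPECIAL
  pos 14: '{' -> SPECIAL
  pos 18: '|' -> SPECIAL
  pos 23: '[' -> SPECIAL
Special chars found: ['(', '|', '|', '{', '|', '[']
Total: 6

6


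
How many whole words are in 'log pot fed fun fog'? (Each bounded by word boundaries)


Word boundaries (\b) mark the start/end of each word.
Text: 'log pot fed fun fog'
Splitting by whitespace:
  Word 1: 'log'
  Word 2: 'pot'
  Word 3: 'fed'
  Word 4: 'fun'
  Word 5: 'fog'
Total whole words: 5

5


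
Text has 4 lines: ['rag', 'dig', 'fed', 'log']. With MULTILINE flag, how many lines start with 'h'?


With MULTILINE flag, ^ matches the start of each line.
Lines: ['rag', 'dig', 'fed', 'log']
Checking which lines start with 'h':
  Line 1: 'rag' -> no
  Line 2: 'dig' -> no
  Line 3: 'fed' -> no
  Line 4: 'log' -> no
Matching lines: []
Count: 0

0


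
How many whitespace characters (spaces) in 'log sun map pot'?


\s matches whitespace characters (spaces, tabs, etc.).
Text: 'log sun map pot'
This text has 4 words separated by spaces.
Number of spaces = number of words - 1 = 4 - 1 = 3

3


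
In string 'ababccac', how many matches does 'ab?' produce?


Pattern 'ab?' matches 'a' optionally followed by 'b'.
String: 'ababccac'
Scanning left to right for 'a' then checking next char:
  Match 1: 'ab' (a followed by b)
  Match 2: 'ab' (a followed by b)
  Match 3: 'a' (a not followed by b)
Total matches: 3

3


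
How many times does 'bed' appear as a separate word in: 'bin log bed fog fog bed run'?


Scanning each word for exact match 'bed':
  Word 1: 'bin' -> no
  Word 2: 'log' -> no
  Word 3: 'bed' -> MATCH
  Word 4: 'fog' -> no
  Word 5: 'fog' -> no
  Word 6: 'bed' -> MATCH
  Word 7: 'run' -> no
Total matches: 2

2


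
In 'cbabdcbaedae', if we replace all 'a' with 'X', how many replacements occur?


re.sub('a', 'X', text) replaces every occurrence of 'a' with 'X'.
Text: 'cbabdcbaedae'
Scanning for 'a':
  pos 2: 'a' -> replacement #1
  pos 7: 'a' -> replacement #2
  pos 10: 'a' -> replacement #3
Total replacements: 3

3


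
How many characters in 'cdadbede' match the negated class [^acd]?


Negated class [^acd] matches any char NOT in {a, c, d}
Scanning 'cdadbede':
  pos 0: 'c' -> no (excluded)
  pos 1: 'd' -> no (excluded)
  pos 2: 'a' -> no (excluded)
  pos 3: 'd' -> no (excluded)
  pos 4: 'b' -> MATCH
  pos 5: 'e' -> MATCH
  pos 6: 'd' -> no (excluded)
  pos 7: 'e' -> MATCH
Total matches: 3

3


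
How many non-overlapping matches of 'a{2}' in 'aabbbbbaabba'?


Pattern 'a{2}' matches exactly 2 consecutive a's (greedy, non-overlapping).
String: 'aabbbbbaabba'
Scanning for runs of a's:
  Run at pos 0: 'aa' (length 2) -> 1 match(es)
  Run at pos 7: 'aa' (length 2) -> 1 match(es)
  Run at pos 11: 'a' (length 1) -> 0 match(es)
Matches found: ['aa', 'aa']
Total: 2

2


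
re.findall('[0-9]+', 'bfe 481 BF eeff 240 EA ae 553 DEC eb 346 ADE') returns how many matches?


Pattern '[0-9]+' finds one or more digits.
Text: 'bfe 481 BF eeff 240 EA ae 553 DEC eb 346 ADE'
Scanning for matches:
  Match 1: '481'
  Match 2: '240'
  Match 3: '553'
  Match 4: '346'
Total matches: 4

4


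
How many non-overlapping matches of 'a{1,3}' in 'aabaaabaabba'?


Pattern 'a{1,3}' matches between 1 and 3 consecutive a's (greedy).
String: 'aabaaabaabba'
Finding runs of a's and applying greedy matching:
  Run at pos 0: 'aa' (length 2)
  Run at pos 3: 'aaa' (length 3)
  Run at pos 7: 'aa' (length 2)
  Run at pos 11: 'a' (length 1)
Matches: ['aa', 'aaa', 'aa', 'a']
Count: 4

4


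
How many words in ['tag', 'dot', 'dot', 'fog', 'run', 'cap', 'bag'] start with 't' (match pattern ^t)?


Pattern ^t anchors to start of word. Check which words begin with 't':
  'tag' -> MATCH (starts with 't')
  'dot' -> no
  'dot' -> no
  'fog' -> no
  'run' -> no
  'cap' -> no
  'bag' -> no
Matching words: ['tag']
Count: 1

1


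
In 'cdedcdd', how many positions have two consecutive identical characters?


Looking for consecutive identical characters in 'cdedcdd':
  pos 0-1: 'c' vs 'd' -> different
  pos 1-2: 'd' vs 'e' -> different
  pos 2-3: 'e' vs 'd' -> different
  pos 3-4: 'd' vs 'c' -> different
  pos 4-5: 'c' vs 'd' -> different
  pos 5-6: 'd' vs 'd' -> MATCH ('dd')
Consecutive identical pairs: ['dd']
Count: 1

1


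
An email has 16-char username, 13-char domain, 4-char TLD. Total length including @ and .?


An email address has format: username@domain.tld
Username length: 16
'@' character: 1
Domain length: 13
'.' character: 1
TLD length: 4
Total = 16 + 1 + 13 + 1 + 4 = 35

35


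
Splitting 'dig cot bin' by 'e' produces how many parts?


Splitting by 'e' breaks the string at each occurrence of the separator.
Text: 'dig cot bin'
Parts after split:
  Part 1: 'dig cot bin'
Total parts: 1

1


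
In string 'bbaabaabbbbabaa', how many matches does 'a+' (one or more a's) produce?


Pattern 'a+' matches one or more consecutive a's.
String: 'bbaabaabbbbabaa'
Scanning for runs of a:
  Match 1: 'aa' (length 2)
  Match 2: 'aa' (length 2)
  Match 3: 'a' (length 1)
  Match 4: 'aa' (length 2)
Total matches: 4

4


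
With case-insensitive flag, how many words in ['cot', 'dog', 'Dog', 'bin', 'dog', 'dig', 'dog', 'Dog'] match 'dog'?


Case-insensitive matching: compare each word's lowercase form to 'dog'.
  'cot' -> lower='cot' -> no
  'dog' -> lower='dog' -> MATCH
  'Dog' -> lower='dog' -> MATCH
  'bin' -> lower='bin' -> no
  'dog' -> lower='dog' -> MATCH
  'dig' -> lower='dig' -> no
  'dog' -> lower='dog' -> MATCH
  'Dog' -> lower='dog' -> MATCH
Matches: ['dog', 'Dog', 'dog', 'dog', 'Dog']
Count: 5

5


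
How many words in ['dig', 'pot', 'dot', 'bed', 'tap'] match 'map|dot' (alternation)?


Alternation 'map|dot' matches either 'map' or 'dot'.
Checking each word:
  'dig' -> no
  'pot' -> no
  'dot' -> MATCH
  'bed' -> no
  'tap' -> no
Matches: ['dot']
Count: 1

1


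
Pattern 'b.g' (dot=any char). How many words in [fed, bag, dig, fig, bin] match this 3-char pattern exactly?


Pattern 'b.g' means: starts with 'b', any single char, ends with 'g'.
Checking each word (must be exactly 3 chars):
  'fed' (len=3): no
  'bag' (len=3): MATCH
  'dig' (len=3): no
  'fig' (len=3): no
  'bin' (len=3): no
Matching words: ['bag']
Total: 1

1


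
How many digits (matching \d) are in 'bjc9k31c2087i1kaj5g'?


\d matches any digit 0-9.
Scanning 'bjc9k31c2087i1kaj5g':
  pos 3: '9' -> DIGIT
  pos 5: '3' -> DIGIT
  pos 6: '1' -> DIGIT
  pos 8: '2' -> DIGIT
  pos 9: '0' -> DIGIT
  pos 10: '8' -> DIGIT
  pos 11: '7' -> DIGIT
  pos 13: '1' -> DIGIT
  pos 17: '5' -> DIGIT
Digits found: ['9', '3', '1', '2', '0', '8', '7', '1', '5']
Total: 9

9


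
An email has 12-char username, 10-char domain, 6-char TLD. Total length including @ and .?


An email address has format: username@domain.tld
Username length: 12
'@' character: 1
Domain length: 10
'.' character: 1
TLD length: 6
Total = 12 + 1 + 10 + 1 + 6 = 30

30


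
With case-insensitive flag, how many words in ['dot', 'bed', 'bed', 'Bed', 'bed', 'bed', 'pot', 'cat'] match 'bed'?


Case-insensitive matching: compare each word's lowercase form to 'bed'.
  'dot' -> lower='dot' -> no
  'bed' -> lower='bed' -> MATCH
  'bed' -> lower='bed' -> MATCH
  'Bed' -> lower='bed' -> MATCH
  'bed' -> lower='bed' -> MATCH
  'bed' -> lower='bed' -> MATCH
  'pot' -> lower='pot' -> no
  'cat' -> lower='cat' -> no
Matches: ['bed', 'bed', 'Bed', 'bed', 'bed']
Count: 5

5


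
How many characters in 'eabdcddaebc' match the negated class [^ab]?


Negated class [^ab] matches any char NOT in {a, b}
Scanning 'eabdcddaebc':
  pos 0: 'e' -> MATCH
  pos 1: 'a' -> no (excluded)
  pos 2: 'b' -> no (excluded)
  pos 3: 'd' -> MATCH
  pos 4: 'c' -> MATCH
  pos 5: 'd' -> MATCH
  pos 6: 'd' -> MATCH
  pos 7: 'a' -> no (excluded)
  pos 8: 'e' -> MATCH
  pos 9: 'b' -> no (excluded)
  pos 10: 'c' -> MATCH
Total matches: 7

7


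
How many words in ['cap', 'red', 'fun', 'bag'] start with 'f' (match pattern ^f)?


Pattern ^f anchors to start of word. Check which words begin with 'f':
  'cap' -> no
  'red' -> no
  'fun' -> MATCH (starts with 'f')
  'bag' -> no
Matching words: ['fun']
Count: 1

1


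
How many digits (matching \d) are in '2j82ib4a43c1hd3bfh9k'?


\d matches any digit 0-9.
Scanning '2j82ib4a43c1hd3bfh9k':
  pos 0: '2' -> DIGIT
  pos 2: '8' -> DIGIT
  pos 3: '2' -> DIGIT
  pos 6: '4' -> DIGIT
  pos 8: '4' -> DIGIT
  pos 9: '3' -> DIGIT
  pos 11: '1' -> DIGIT
  pos 14: '3' -> DIGIT
  pos 18: '9' -> DIGIT
Digits found: ['2', '8', '2', '4', '4', '3', '1', '3', '9']
Total: 9

9


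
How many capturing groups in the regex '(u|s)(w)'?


To count capturing groups, count each '(' that starts a group.
Pattern: '(u|s)(w)'
Walking through the pattern:
  Position 0: '(' -> group #1
  Position 5: '(' -> group #2
Total capturing groups: 2

2


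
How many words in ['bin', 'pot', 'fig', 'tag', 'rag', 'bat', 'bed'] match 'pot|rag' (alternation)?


Alternation 'pot|rag' matches either 'pot' or 'rag'.
Checking each word:
  'bin' -> no
  'pot' -> MATCH
  'fig' -> no
  'tag' -> no
  'rag' -> MATCH
  'bat' -> no
  'bed' -> no
Matches: ['pot', 'rag']
Count: 2

2


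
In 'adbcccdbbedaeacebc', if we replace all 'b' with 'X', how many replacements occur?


re.sub('b', 'X', text) replaces every occurrence of 'b' with 'X'.
Text: 'adbcccdbbedaeacebc'
Scanning for 'b':
  pos 2: 'b' -> replacement #1
  pos 7: 'b' -> replacement #2
  pos 8: 'b' -> replacement #3
  pos 16: 'b' -> replacement #4
Total replacements: 4

4


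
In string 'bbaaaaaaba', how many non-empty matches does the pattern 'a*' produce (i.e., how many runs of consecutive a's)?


Pattern 'a*' matches zero or more a's. We want non-empty runs of consecutive a's.
String: 'bbaaaaaaba'
Walking through the string to find runs of a's:
  Run 1: positions 2-7 -> 'aaaaaa'
  Run 2: positions 9-9 -> 'a'
Non-empty runs found: ['aaaaaa', 'a']
Count: 2

2


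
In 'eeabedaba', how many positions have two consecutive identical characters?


Looking for consecutive identical characters in 'eeabedaba':
  pos 0-1: 'e' vs 'e' -> MATCH ('ee')
  pos 1-2: 'e' vs 'a' -> different
  pos 2-3: 'a' vs 'b' -> different
  pos 3-4: 'b' vs 'e' -> different
  pos 4-5: 'e' vs 'd' -> different
  pos 5-6: 'd' vs 'a' -> different
  pos 6-7: 'a' vs 'b' -> different
  pos 7-8: 'b' vs 'a' -> different
Consecutive identical pairs: ['ee']
Count: 1

1


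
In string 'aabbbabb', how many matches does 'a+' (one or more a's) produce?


Pattern 'a+' matches one or more consecutive a's.
String: 'aabbbabb'
Scanning for runs of a:
  Match 1: 'aa' (length 2)
  Match 2: 'a' (length 1)
Total matches: 2

2


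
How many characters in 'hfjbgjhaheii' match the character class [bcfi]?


Character class [bcfi] matches any of: {b, c, f, i}
Scanning string 'hfjbgjhaheii' character by character:
  pos 0: 'h' -> no
  pos 1: 'f' -> MATCH
  pos 2: 'j' -> no
  pos 3: 'b' -> MATCH
  pos 4: 'g' -> no
  pos 5: 'j' -> no
  pos 6: 'h' -> no
  pos 7: 'a' -> no
  pos 8: 'h' -> no
  pos 9: 'e' -> no
  pos 10: 'i' -> MATCH
  pos 11: 'i' -> MATCH
Total matches: 4

4


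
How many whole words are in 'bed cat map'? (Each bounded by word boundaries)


Word boundaries (\b) mark the start/end of each word.
Text: 'bed cat map'
Splitting by whitespace:
  Word 1: 'bed'
  Word 2: 'cat'
  Word 3: 'map'
Total whole words: 3

3


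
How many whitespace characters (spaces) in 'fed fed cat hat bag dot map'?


\s matches whitespace characters (spaces, tabs, etc.).
Text: 'fed fed cat hat bag dot map'
This text has 7 words separated by spaces.
Number of spaces = number of words - 1 = 7 - 1 = 6

6


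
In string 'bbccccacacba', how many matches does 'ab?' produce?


Pattern 'ab?' matches 'a' optionally followed by 'b'.
String: 'bbccccacacba'
Scanning left to right for 'a' then checking next char:
  Match 1: 'a' (a not followed by b)
  Match 2: 'a' (a not followed by b)
  Match 3: 'a' (a not followed by b)
Total matches: 3

3


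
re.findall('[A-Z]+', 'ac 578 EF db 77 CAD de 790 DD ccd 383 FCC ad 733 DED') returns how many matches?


Pattern '[A-Z]+' finds one or more uppercase letters.
Text: 'ac 578 EF db 77 CAD de 790 DD ccd 383 FCC ad 733 DED'
Scanning for matches:
  Match 1: 'EF'
  Match 2: 'CAD'
  Match 3: 'DD'
  Match 4: 'FCC'
  Match 5: 'DED'
Total matches: 5

5


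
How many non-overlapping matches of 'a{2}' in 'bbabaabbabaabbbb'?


Pattern 'a{2}' matches exactly 2 consecutive a's (greedy, non-overlapping).
String: 'bbabaabbabaabbbb'
Scanning for runs of a's:
  Run at pos 2: 'a' (length 1) -> 0 match(es)
  Run at pos 4: 'aa' (length 2) -> 1 match(es)
  Run at pos 8: 'a' (length 1) -> 0 match(es)
  Run at pos 10: 'aa' (length 2) -> 1 match(es)
Matches found: ['aa', 'aa']
Total: 2

2


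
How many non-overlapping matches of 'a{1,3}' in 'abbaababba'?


Pattern 'a{1,3}' matches between 1 and 3 consecutive a's (greedy).
String: 'abbaababba'
Finding runs of a's and applying greedy matching:
  Run at pos 0: 'a' (length 1)
  Run at pos 3: 'aa' (length 2)
  Run at pos 6: 'a' (length 1)
  Run at pos 9: 'a' (length 1)
Matches: ['a', 'aa', 'a', 'a']
Count: 4

4


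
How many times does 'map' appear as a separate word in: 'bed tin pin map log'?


Scanning each word for exact match 'map':
  Word 1: 'bed' -> no
  Word 2: 'tin' -> no
  Word 3: 'pin' -> no
  Word 4: 'map' -> MATCH
  Word 5: 'log' -> no
Total matches: 1

1


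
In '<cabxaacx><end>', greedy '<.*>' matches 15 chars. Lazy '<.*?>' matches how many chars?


Greedy '<.*>' tries to match as MUCH as possible.
Lazy '<.*?>' tries to match as LITTLE as possible.

String: '<cabxaacx><end>'
Greedy '<.*>' starts at first '<' and extends to the LAST '>': '<cabxaacx><end>' (15 chars)
Lazy '<.*?>' starts at first '<' and stops at the FIRST '>': '<cabxaacx>' (10 chars)

10


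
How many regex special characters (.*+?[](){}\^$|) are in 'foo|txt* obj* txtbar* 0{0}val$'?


Regex special characters are: . * + ? [ ] ( ) { } \ ^ $ |
Scanning 'foo|txt* obj* txtbar* 0{0}val$':
  pos 3: '|' -> SPECIAL
  pos 7: '*' -> SPECIAL
  pos 12: '*' -> SPECIAL
  pos 20: '*' -> SPECIAL
  pos 23: '{' -> SPECIAL
  pos 25: '}' -> SPECIAL
  pos 29: '$' -> SPECIAL
Special chars found: ['|', '*', '*', '*', '{', '}', '$']
Total: 7

7


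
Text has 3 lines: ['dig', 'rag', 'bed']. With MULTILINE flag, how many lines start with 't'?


With MULTILINE flag, ^ matches the start of each line.
Lines: ['dig', 'rag', 'bed']
Checking which lines start with 't':
  Line 1: 'dig' -> no
  Line 2: 'rag' -> no
  Line 3: 'bed' -> no
Matching lines: []
Count: 0

0


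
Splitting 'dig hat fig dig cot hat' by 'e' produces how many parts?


Splitting by 'e' breaks the string at each occurrence of the separator.
Text: 'dig hat fig dig cot hat'
Parts after split:
  Part 1: 'dig hat fig dig cot hat'
Total parts: 1

1


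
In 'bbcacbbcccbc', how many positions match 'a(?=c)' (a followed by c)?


Lookahead 'a(?=c)' matches 'a' only when followed by 'c'.
String: 'bbcacbbcccbc'
Checking each position where char is 'a':
  pos 3: 'a' -> MATCH (next='c')
Matching positions: [3]
Count: 1

1


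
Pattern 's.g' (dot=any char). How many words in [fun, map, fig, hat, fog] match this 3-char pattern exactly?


Pattern 's.g' means: starts with 's', any single char, ends with 'g'.
Checking each word (must be exactly 3 chars):
  'fun' (len=3): no
  'map' (len=3): no
  'fig' (len=3): no
  'hat' (len=3): no
  'fog' (len=3): no
Matching words: []
Total: 0

0


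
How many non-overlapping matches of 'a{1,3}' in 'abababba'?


Pattern 'a{1,3}' matches between 1 and 3 consecutive a's (greedy).
String: 'abababba'
Finding runs of a's and applying greedy matching:
  Run at pos 0: 'a' (length 1)
  Run at pos 2: 'a' (length 1)
  Run at pos 4: 'a' (length 1)
  Run at pos 7: 'a' (length 1)
Matches: ['a', 'a', 'a', 'a']
Count: 4

4


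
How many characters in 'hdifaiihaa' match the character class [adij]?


Character class [adij] matches any of: {a, d, i, j}
Scanning string 'hdifaiihaa' character by character:
  pos 0: 'h' -> no
  pos 1: 'd' -> MATCH
  pos 2: 'i' -> MATCH
  pos 3: 'f' -> no
  pos 4: 'a' -> MATCH
  pos 5: 'i' -> MATCH
  pos 6: 'i' -> MATCH
  pos 7: 'h' -> no
  pos 8: 'a' -> MATCH
  pos 9: 'a' -> MATCH
Total matches: 7

7


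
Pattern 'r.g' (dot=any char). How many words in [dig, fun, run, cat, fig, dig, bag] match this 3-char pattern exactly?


Pattern 'r.g' means: starts with 'r', any single char, ends with 'g'.
Checking each word (must be exactly 3 chars):
  'dig' (len=3): no
  'fun' (len=3): no
  'run' (len=3): no
  'cat' (len=3): no
  'fig' (len=3): no
  'dig' (len=3): no
  'bag' (len=3): no
Matching words: []
Total: 0

0


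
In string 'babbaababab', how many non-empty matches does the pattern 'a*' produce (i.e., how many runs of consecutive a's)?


Pattern 'a*' matches zero or more a's. We want non-empty runs of consecutive a's.
String: 'babbaababab'
Walking through the string to find runs of a's:
  Run 1: positions 1-1 -> 'a'
  Run 2: positions 4-5 -> 'aa'
  Run 3: positions 7-7 -> 'a'
  Run 4: positions 9-9 -> 'a'
Non-empty runs found: ['a', 'aa', 'a', 'a']
Count: 4

4


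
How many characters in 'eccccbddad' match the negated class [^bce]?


Negated class [^bce] matches any char NOT in {b, c, e}
Scanning 'eccccbddad':
  pos 0: 'e' -> no (excluded)
  pos 1: 'c' -> no (excluded)
  pos 2: 'c' -> no (excluded)
  pos 3: 'c' -> no (excluded)
  pos 4: 'c' -> no (excluded)
  pos 5: 'b' -> no (excluded)
  pos 6: 'd' -> MATCH
  pos 7: 'd' -> MATCH
  pos 8: 'a' -> MATCH
  pos 9: 'd' -> MATCH
Total matches: 4

4


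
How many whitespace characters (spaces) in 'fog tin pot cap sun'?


\s matches whitespace characters (spaces, tabs, etc.).
Text: 'fog tin pot cap sun'
This text has 5 words separated by spaces.
Number of spaces = number of words - 1 = 5 - 1 = 4

4


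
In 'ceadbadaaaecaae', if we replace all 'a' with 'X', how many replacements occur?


re.sub('a', 'X', text) replaces every occurrence of 'a' with 'X'.
Text: 'ceadbadaaaecaae'
Scanning for 'a':
  pos 2: 'a' -> replacement #1
  pos 5: 'a' -> replacement #2
  pos 7: 'a' -> replacement #3
  pos 8: 'a' -> replacement #4
  pos 9: 'a' -> replacement #5
  pos 12: 'a' -> replacement #6
  pos 13: 'a' -> replacement #7
Total replacements: 7

7


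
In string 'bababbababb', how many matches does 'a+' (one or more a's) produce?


Pattern 'a+' matches one or more consecutive a's.
String: 'bababbababb'
Scanning for runs of a:
  Match 1: 'a' (length 1)
  Match 2: 'a' (length 1)
  Match 3: 'a' (length 1)
  Match 4: 'a' (length 1)
Total matches: 4

4


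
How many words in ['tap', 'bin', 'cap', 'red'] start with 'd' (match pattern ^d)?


Pattern ^d anchors to start of word. Check which words begin with 'd':
  'tap' -> no
  'bin' -> no
  'cap' -> no
  'red' -> no
Matching words: []
Count: 0

0


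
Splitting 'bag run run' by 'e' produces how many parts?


Splitting by 'e' breaks the string at each occurrence of the separator.
Text: 'bag run run'
Parts after split:
  Part 1: 'bag run run'
Total parts: 1

1


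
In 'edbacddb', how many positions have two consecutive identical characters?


Looking for consecutive identical characters in 'edbacddb':
  pos 0-1: 'e' vs 'd' -> different
  pos 1-2: 'd' vs 'b' -> different
  pos 2-3: 'b' vs 'a' -> different
  pos 3-4: 'a' vs 'c' -> different
  pos 4-5: 'c' vs 'd' -> different
  pos 5-6: 'd' vs 'd' -> MATCH ('dd')
  pos 6-7: 'd' vs 'b' -> different
Consecutive identical pairs: ['dd']
Count: 1

1


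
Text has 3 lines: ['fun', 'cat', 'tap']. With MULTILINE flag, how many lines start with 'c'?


With MULTILINE flag, ^ matches the start of each line.
Lines: ['fun', 'cat', 'tap']
Checking which lines start with 'c':
  Line 1: 'fun' -> no
  Line 2: 'cat' -> MATCH
  Line 3: 'tap' -> no
Matching lines: ['cat']
Count: 1

1


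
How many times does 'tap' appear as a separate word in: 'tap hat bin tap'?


Scanning each word for exact match 'tap':
  Word 1: 'tap' -> MATCH
  Word 2: 'hat' -> no
  Word 3: 'bin' -> no
  Word 4: 'tap' -> MATCH
Total matches: 2

2


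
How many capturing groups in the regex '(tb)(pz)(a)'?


To count capturing groups, count each '(' that starts a group.
Pattern: '(tb)(pz)(a)'
Walking through the pattern:
  Position 0: '(' -> group #1
  Position 4: '(' -> group #2
  Position 8: '(' -> group #3
Total capturing groups: 3

3


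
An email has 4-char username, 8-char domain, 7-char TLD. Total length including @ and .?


An email address has format: username@domain.tld
Username length: 4
'@' character: 1
Domain length: 8
'.' character: 1
TLD length: 7
Total = 4 + 1 + 8 + 1 + 7 = 21

21


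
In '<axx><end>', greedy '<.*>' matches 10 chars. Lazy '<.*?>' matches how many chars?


Greedy '<.*>' tries to match as MUCH as possible.
Lazy '<.*?>' tries to match as LITTLE as possible.

String: '<axx><end>'
Greedy '<.*>' starts at first '<' and extends to the LAST '>': '<axx><end>' (10 chars)
Lazy '<.*?>' starts at first '<' and stops at the FIRST '>': '<axx>' (5 chars)

5


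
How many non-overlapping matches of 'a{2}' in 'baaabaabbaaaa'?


Pattern 'a{2}' matches exactly 2 consecutive a's (greedy, non-overlapping).
String: 'baaabaabbaaaa'
Scanning for runs of a's:
  Run at pos 1: 'aaa' (length 3) -> 1 match(es)
  Run at pos 5: 'aa' (length 2) -> 1 match(es)
  Run at pos 9: 'aaaa' (length 4) -> 2 match(es)
Matches found: ['aa', 'aa', 'aa', 'aa']
Total: 4

4


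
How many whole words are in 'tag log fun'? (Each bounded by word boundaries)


Word boundaries (\b) mark the start/end of each word.
Text: 'tag log fun'
Splitting by whitespace:
  Word 1: 'tag'
  Word 2: 'log'
  Word 3: 'fun'
Total whole words: 3

3


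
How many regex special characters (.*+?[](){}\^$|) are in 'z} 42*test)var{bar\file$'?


Regex special characters are: . * + ? [ ] ( ) { } \ ^ $ |
Scanning 'z} 42*test)var{bar\file$':
  pos 1: '}' -> SPECIAL
  pos 5: '*' -> SPECIAL
  pos 10: ')' -> SPECIAL
  pos 14: '{' -> SPECIAL
  pos 18: '\' -> SPECIAL
  pos 23: '$' -> SPECIAL
Special chars found: ['}', '*', ')', '{', '\\', '$']
Total: 6

6


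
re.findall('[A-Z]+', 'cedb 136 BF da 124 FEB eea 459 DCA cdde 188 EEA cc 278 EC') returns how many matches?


Pattern '[A-Z]+' finds one or more uppercase letters.
Text: 'cedb 136 BF da 124 FEB eea 459 DCA cdde 188 EEA cc 278 EC'
Scanning for matches:
  Match 1: 'BF'
  Match 2: 'FEB'
  Match 3: 'DCA'
  Match 4: 'EEA'
  Match 5: 'EC'
Total matches: 5

5


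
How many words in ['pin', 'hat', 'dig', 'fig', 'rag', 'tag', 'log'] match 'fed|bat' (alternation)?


Alternation 'fed|bat' matches either 'fed' or 'bat'.
Checking each word:
  'pin' -> no
  'hat' -> no
  'dig' -> no
  'fig' -> no
  'rag' -> no
  'tag' -> no
  'log' -> no
Matches: []
Count: 0

0


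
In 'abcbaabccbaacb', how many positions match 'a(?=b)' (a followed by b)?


Lookahead 'a(?=b)' matches 'a' only when followed by 'b'.
String: 'abcbaabccbaacb'
Checking each position where char is 'a':
  pos 0: 'a' -> MATCH (next='b')
  pos 4: 'a' -> no (next='a')
  pos 5: 'a' -> MATCH (next='b')
  pos 10: 'a' -> no (next='a')
  pos 11: 'a' -> no (next='c')
Matching positions: [0, 5]
Count: 2

2


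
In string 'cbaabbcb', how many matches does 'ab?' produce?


Pattern 'ab?' matches 'a' optionally followed by 'b'.
String: 'cbaabbcb'
Scanning left to right for 'a' then checking next char:
  Match 1: 'a' (a not followed by b)
  Match 2: 'ab' (a followed by b)
Total matches: 2

2


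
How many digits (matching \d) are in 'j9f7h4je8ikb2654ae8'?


\d matches any digit 0-9.
Scanning 'j9f7h4je8ikb2654ae8':
  pos 1: '9' -> DIGIT
  pos 3: '7' -> DIGIT
  pos 5: '4' -> DIGIT
  pos 8: '8' -> DIGIT
  pos 12: '2' -> DIGIT
  pos 13: '6' -> DIGIT
  pos 14: '5' -> DIGIT
  pos 15: '4' -> DIGIT
  pos 18: '8' -> DIGIT
Digits found: ['9', '7', '4', '8', '2', '6', '5', '4', '8']
Total: 9

9


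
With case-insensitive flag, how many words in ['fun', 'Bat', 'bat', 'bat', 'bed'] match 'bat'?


Case-insensitive matching: compare each word's lowercase form to 'bat'.
  'fun' -> lower='fun' -> no
  'Bat' -> lower='bat' -> MATCH
  'bat' -> lower='bat' -> MATCH
  'bat' -> lower='bat' -> MATCH
  'bed' -> lower='bed' -> no
Matches: ['Bat', 'bat', 'bat']
Count: 3

3


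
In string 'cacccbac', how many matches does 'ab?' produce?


Pattern 'ab?' matches 'a' optionally followed by 'b'.
String: 'cacccbac'
Scanning left to right for 'a' then checking next char:
  Match 1: 'a' (a not followed by b)
  Match 2: 'a' (a not followed by b)
Total matches: 2

2


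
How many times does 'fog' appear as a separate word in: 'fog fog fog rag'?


Scanning each word for exact match 'fog':
  Word 1: 'fog' -> MATCH
  Word 2: 'fog' -> MATCH
  Word 3: 'fog' -> MATCH
  Word 4: 'rag' -> no
Total matches: 3

3


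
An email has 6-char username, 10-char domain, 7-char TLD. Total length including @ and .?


An email address has format: username@domain.tld
Username length: 6
'@' character: 1
Domain length: 10
'.' character: 1
TLD length: 7
Total = 6 + 1 + 10 + 1 + 7 = 25

25


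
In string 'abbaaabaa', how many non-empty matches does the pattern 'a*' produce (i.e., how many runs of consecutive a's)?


Pattern 'a*' matches zero or more a's. We want non-empty runs of consecutive a's.
String: 'abbaaabaa'
Walking through the string to find runs of a's:
  Run 1: positions 0-0 -> 'a'
  Run 2: positions 3-5 -> 'aaa'
  Run 3: positions 7-8 -> 'aa'
Non-empty runs found: ['a', 'aaa', 'aa']
Count: 3

3


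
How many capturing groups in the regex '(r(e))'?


To count capturing groups, count each '(' that starts a group.
Pattern: '(r(e))'
Walking through the pattern:
  Position 0: '(' -> group #1
  Position 2: '(' -> group #2
Total capturing groups: 2

2


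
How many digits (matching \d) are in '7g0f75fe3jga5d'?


\d matches any digit 0-9.
Scanning '7g0f75fe3jga5d':
  pos 0: '7' -> DIGIT
  pos 2: '0' -> DIGIT
  pos 4: '7' -> DIGIT
  pos 5: '5' -> DIGIT
  pos 8: '3' -> DIGIT
  pos 12: '5' -> DIGIT
Digits found: ['7', '0', '7', '5', '3', '5']
Total: 6

6


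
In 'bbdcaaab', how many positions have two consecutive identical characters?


Looking for consecutive identical characters in 'bbdcaaab':
  pos 0-1: 'b' vs 'b' -> MATCH ('bb')
  pos 1-2: 'b' vs 'd' -> different
  pos 2-3: 'd' vs 'c' -> different
  pos 3-4: 'c' vs 'a' -> different
  pos 4-5: 'a' vs 'a' -> MATCH ('aa')
  pos 5-6: 'a' vs 'a' -> MATCH ('aa')
  pos 6-7: 'a' vs 'b' -> different
Consecutive identical pairs: ['bb', 'aa', 'aa']
Count: 3

3


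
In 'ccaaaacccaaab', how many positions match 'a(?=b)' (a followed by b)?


Lookahead 'a(?=b)' matches 'a' only when followed by 'b'.
String: 'ccaaaacccaaab'
Checking each position where char is 'a':
  pos 2: 'a' -> no (next='a')
  pos 3: 'a' -> no (next='a')
  pos 4: 'a' -> no (next='a')
  pos 5: 'a' -> no (next='c')
  pos 9: 'a' -> no (next='a')
  pos 10: 'a' -> no (next='a')
  pos 11: 'a' -> MATCH (next='b')
Matching positions: [11]
Count: 1

1


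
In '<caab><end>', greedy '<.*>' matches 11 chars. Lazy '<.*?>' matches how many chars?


Greedy '<.*>' tries to match as MUCH as possible.
Lazy '<.*?>' tries to match as LITTLE as possible.

String: '<caab><end>'
Greedy '<.*>' starts at first '<' and extends to the LAST '>': '<caab><end>' (11 chars)
Lazy '<.*?>' starts at first '<' and stops at the FIRST '>': '<caab>' (6 chars)

6


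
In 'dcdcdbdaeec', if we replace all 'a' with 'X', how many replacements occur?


re.sub('a', 'X', text) replaces every occurrence of 'a' with 'X'.
Text: 'dcdcdbdaeec'
Scanning for 'a':
  pos 7: 'a' -> replacement #1
Total replacements: 1

1


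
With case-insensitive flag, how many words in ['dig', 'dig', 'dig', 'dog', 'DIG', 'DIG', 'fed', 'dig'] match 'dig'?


Case-insensitive matching: compare each word's lowercase form to 'dig'.
  'dig' -> lower='dig' -> MATCH
  'dig' -> lower='dig' -> MATCH
  'dig' -> lower='dig' -> MATCH
  'dog' -> lower='dog' -> no
  'DIG' -> lower='dig' -> MATCH
  'DIG' -> lower='dig' -> MATCH
  'fed' -> lower='fed' -> no
  'dig' -> lower='dig' -> MATCH
Matches: ['dig', 'dig', 'dig', 'DIG', 'DIG', 'dig']
Count: 6

6


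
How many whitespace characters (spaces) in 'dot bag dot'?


\s matches whitespace characters (spaces, tabs, etc.).
Text: 'dot bag dot'
This text has 3 words separated by spaces.
Number of spaces = number of words - 1 = 3 - 1 = 2

2


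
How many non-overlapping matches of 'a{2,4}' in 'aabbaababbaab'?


Pattern 'a{2,4}' matches between 2 and 4 consecutive a's (greedy).
String: 'aabbaababbaab'
Finding runs of a's and applying greedy matching:
  Run at pos 0: 'aa' (length 2)
  Run at pos 4: 'aa' (length 2)
  Run at pos 7: 'a' (length 1)
  Run at pos 10: 'aa' (length 2)
Matches: ['aa', 'aa', 'aa']
Count: 3

3


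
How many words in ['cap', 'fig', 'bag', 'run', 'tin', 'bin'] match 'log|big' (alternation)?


Alternation 'log|big' matches either 'log' or 'big'.
Checking each word:
  'cap' -> no
  'fig' -> no
  'bag' -> no
  'run' -> no
  'tin' -> no
  'bin' -> no
Matches: []
Count: 0

0


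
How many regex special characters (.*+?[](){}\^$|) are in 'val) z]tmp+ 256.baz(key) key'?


Regex special characters are: . * + ? [ ] ( ) { } \ ^ $ |
Scanning 'val) z]tmp+ 256.baz(key) key':
  pos 3: ')' -> SPECIAL
  pos 6: ']' -> SPECIAL
  pos 10: '+' -> SPECIAL
  pos 15: '.' -> SPECIAL
  pos 19: '(' -> SPECIAL
  pos 23: ')' -> SPECIAL
Special chars found: [')', ']', '+', '.', '(', ')']
Total: 6

6


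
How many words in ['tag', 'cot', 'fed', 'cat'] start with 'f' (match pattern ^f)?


Pattern ^f anchors to start of word. Check which words begin with 'f':
  'tag' -> no
  'cot' -> no
  'fed' -> MATCH (starts with 'f')
  'cat' -> no
Matching words: ['fed']
Count: 1

1


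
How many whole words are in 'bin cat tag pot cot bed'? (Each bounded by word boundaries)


Word boundaries (\b) mark the start/end of each word.
Text: 'bin cat tag pot cot bed'
Splitting by whitespace:
  Word 1: 'bin'
  Word 2: 'cat'
  Word 3: 'tag'
  Word 4: 'pot'
  Word 5: 'cot'
  Word 6: 'bed'
Total whole words: 6

6


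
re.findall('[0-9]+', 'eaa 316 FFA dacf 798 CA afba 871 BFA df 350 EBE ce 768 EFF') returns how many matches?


Pattern '[0-9]+' finds one or more digits.
Text: 'eaa 316 FFA dacf 798 CA afba 871 BFA df 350 EBE ce 768 EFF'
Scanning for matches:
  Match 1: '316'
  Match 2: '798'
  Match 3: '871'
  Match 4: '350'
  Match 5: '768'
Total matches: 5

5


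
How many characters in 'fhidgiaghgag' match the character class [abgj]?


Character class [abgj] matches any of: {a, b, g, j}
Scanning string 'fhidgiaghgag' character by character:
  pos 0: 'f' -> no
  pos 1: 'h' -> no
  pos 2: 'i' -> no
  pos 3: 'd' -> no
  pos 4: 'g' -> MATCH
  pos 5: 'i' -> no
  pos 6: 'a' -> MATCH
  pos 7: 'g' -> MATCH
  pos 8: 'h' -> no
  pos 9: 'g' -> MATCH
  pos 10: 'a' -> MATCH
  pos 11: 'g' -> MATCH
Total matches: 6

6


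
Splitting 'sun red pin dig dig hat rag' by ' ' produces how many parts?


Splitting by ' ' breaks the string at each occurrence of the separator.
Text: 'sun red pin dig dig hat rag'
Parts after split:
  Part 1: 'sun'
  Part 2: 'red'
  Part 3: 'pin'
  Part 4: 'dig'
  Part 5: 'dig'
  Part 6: 'hat'
  Part 7: 'rag'
Total parts: 7

7


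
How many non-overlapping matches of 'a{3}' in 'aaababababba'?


Pattern 'a{3}' matches exactly 3 consecutive a's (greedy, non-overlapping).
String: 'aaababababba'
Scanning for runs of a's:
  Run at pos 0: 'aaa' (length 3) -> 1 match(es)
  Run at pos 4: 'a' (length 1) -> 0 match(es)
  Run at pos 6: 'a' (length 1) -> 0 match(es)
  Run at pos 8: 'a' (length 1) -> 0 match(es)
  Run at pos 11: 'a' (length 1) -> 0 match(es)
Matches found: ['aaa']
Total: 1

1


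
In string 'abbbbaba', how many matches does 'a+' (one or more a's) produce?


Pattern 'a+' matches one or more consecutive a's.
String: 'abbbbaba'
Scanning for runs of a:
  Match 1: 'a' (length 1)
  Match 2: 'a' (length 1)
  Match 3: 'a' (length 1)
Total matches: 3

3


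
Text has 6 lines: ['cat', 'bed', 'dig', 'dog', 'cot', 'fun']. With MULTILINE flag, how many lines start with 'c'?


With MULTILINE flag, ^ matches the start of each line.
Lines: ['cat', 'bed', 'dig', 'dog', 'cot', 'fun']
Checking which lines start with 'c':
  Line 1: 'cat' -> MATCH
  Line 2: 'bed' -> no
  Line 3: 'dig' -> no
  Line 4: 'dog' -> no
  Line 5: 'cot' -> MATCH
  Line 6: 'fun' -> no
Matching lines: ['cat', 'cot']
Count: 2

2


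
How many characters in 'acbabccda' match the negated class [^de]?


Negated class [^de] matches any char NOT in {d, e}
Scanning 'acbabccda':
  pos 0: 'a' -> MATCH
  pos 1: 'c' -> MATCH
  pos 2: 'b' -> MATCH
  pos 3: 'a' -> MATCH
  pos 4: 'b' -> MATCH
  pos 5: 'c' -> MATCH
  pos 6: 'c' -> MATCH
  pos 7: 'd' -> no (excluded)
  pos 8: 'a' -> MATCH
Total matches: 8

8


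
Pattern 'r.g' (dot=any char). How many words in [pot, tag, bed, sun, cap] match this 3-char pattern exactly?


Pattern 'r.g' means: starts with 'r', any single char, ends with 'g'.
Checking each word (must be exactly 3 chars):
  'pot' (len=3): no
  'tag' (len=3): no
  'bed' (len=3): no
  'sun' (len=3): no
  'cap' (len=3): no
Matching words: []
Total: 0

0


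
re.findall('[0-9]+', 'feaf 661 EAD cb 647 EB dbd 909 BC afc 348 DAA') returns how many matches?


Pattern '[0-9]+' finds one or more digits.
Text: 'feaf 661 EAD cb 647 EB dbd 909 BC afc 348 DAA'
Scanning for matches:
  Match 1: '661'
  Match 2: '647'
  Match 3: '909'
  Match 4: '348'
Total matches: 4

4
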